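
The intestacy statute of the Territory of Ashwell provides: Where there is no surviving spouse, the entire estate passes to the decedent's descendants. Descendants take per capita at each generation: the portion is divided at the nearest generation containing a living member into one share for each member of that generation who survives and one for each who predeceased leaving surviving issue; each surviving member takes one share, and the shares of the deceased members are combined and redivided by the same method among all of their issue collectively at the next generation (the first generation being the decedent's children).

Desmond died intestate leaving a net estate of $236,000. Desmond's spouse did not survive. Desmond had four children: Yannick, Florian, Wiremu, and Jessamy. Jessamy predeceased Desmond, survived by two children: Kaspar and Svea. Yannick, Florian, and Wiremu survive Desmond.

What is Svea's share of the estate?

Svea receives $29,500.

The entire $236,000 passes to the descendants.
That amount ($236,000) is divided at the children's generation into 4 shares of $59,000. Yannick, Florian, and Wiremu each take $59,000. The remaining share for the deceased Jessamy ($59,000) is carried to the next generation.
That pool ($59,000) is divided at the grandchildren's generation equally among Kaspar and Svea: $29,500 each.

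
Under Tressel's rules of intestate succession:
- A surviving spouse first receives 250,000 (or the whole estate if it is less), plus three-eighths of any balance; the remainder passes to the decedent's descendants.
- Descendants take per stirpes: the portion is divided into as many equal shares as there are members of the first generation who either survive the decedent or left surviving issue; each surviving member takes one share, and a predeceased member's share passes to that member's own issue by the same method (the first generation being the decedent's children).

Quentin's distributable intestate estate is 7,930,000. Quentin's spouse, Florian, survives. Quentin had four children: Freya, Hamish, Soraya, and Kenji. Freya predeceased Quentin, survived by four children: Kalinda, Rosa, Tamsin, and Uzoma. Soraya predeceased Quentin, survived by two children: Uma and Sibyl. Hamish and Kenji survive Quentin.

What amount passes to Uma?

Florian first takes 250,000, leaving a balance of 7,680,000. Florian then takes three-eighths of the balance (2,880,000), for a total of 3,130,000. The remaining 4,800,000 passes to the descendants.
The descendants' portion (4,800,000) is divided into 4 shares of 1,200,000: Hamish and Kenji each take 1,200,000; Freya's 1,200,000 share passes to Freya's issue; Soraya's 1,200,000 share passes to Soraya's issue.
Freya's share (1,200,000) is divided into 4 shares of 300,000: Kalinda, Rosa, Tamsin, and Uzoma each take 300,000.
Soraya's share (1,200,000) is divided into 2 shares of 600,000: Uma and Sibyl each take 600,000.

Uma receives 600,000.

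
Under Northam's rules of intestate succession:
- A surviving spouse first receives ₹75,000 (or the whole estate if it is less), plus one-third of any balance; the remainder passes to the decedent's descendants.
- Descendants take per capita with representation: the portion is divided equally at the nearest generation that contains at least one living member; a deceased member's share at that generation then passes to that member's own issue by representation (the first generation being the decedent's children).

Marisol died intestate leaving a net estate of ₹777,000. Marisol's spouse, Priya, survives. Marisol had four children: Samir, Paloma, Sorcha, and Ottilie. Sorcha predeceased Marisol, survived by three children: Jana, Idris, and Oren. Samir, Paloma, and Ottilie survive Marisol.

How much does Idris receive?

Priya first takes ₹75,000, leaving a balance of ₹702,000. Priya then takes one-third of the balance (₹234,000), for a total of ₹309,000. The remaining ₹468,000 passes to the descendants.
The descendants' portion (₹468,000) is divided into 4 shares of ₹117,000: Samir, Paloma, and Ottilie each take ₹117,000; Sorcha's ₹117,000 share passes to Sorcha's issue.
Sorcha's share (₹117,000) is divided into 3 shares of ₹39,000: Jana, Idris, and Oren each take ₹39,000.

Idris receives ₹39,000.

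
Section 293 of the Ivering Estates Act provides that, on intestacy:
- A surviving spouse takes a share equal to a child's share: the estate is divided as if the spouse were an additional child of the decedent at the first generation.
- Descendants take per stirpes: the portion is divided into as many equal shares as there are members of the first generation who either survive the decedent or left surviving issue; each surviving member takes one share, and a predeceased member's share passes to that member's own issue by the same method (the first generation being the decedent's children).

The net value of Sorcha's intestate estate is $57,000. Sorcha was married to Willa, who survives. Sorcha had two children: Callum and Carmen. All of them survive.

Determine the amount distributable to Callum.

The spouse counts as an additional share at the children's level, so there are 3 primary shares of $19,000. Willa takes one such share ($19,000).
The children's combined portion ($38,000) is divided into 2 shares of $19,000: Callum and Carmen each take $19,000.

Callum receives $19,000.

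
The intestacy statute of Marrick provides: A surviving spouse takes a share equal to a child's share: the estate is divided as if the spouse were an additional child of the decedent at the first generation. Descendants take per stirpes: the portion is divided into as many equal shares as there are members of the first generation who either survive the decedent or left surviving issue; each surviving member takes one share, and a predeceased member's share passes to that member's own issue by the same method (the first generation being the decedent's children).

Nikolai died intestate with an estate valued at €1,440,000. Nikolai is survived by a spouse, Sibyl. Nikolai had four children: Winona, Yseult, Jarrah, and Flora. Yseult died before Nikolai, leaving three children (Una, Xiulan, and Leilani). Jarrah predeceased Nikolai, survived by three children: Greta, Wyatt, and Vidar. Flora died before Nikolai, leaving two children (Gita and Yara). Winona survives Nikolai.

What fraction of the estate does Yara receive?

Yara receives 1/10 of the estate.

The spouse counts as an additional share at the children's level, so there are 5 primary shares of €288,000. Sibyl takes one such share (€288,000).
The children's combined portion (€1,152,000) is divided into 4 shares of €288,000: Winona takes €288,000; Yseult's €288,000 share passes to Yseult's issue; Jarrah's €288,000 share passes to Jarrah's issue; Flora's €288,000 share passes to Flora's issue.
Yseult's share (€288,000) is divided into 3 shares of €96,000: Una, Xiulan, and Leilani each take €96,000.
Jarrah's share (€288,000) is divided into 3 shares of €96,000: Greta, Wyatt, and Vidar each take €96,000.
Flora's share (€288,000) is divided into 2 shares of €144,000: Gita and Yara each take €144,000.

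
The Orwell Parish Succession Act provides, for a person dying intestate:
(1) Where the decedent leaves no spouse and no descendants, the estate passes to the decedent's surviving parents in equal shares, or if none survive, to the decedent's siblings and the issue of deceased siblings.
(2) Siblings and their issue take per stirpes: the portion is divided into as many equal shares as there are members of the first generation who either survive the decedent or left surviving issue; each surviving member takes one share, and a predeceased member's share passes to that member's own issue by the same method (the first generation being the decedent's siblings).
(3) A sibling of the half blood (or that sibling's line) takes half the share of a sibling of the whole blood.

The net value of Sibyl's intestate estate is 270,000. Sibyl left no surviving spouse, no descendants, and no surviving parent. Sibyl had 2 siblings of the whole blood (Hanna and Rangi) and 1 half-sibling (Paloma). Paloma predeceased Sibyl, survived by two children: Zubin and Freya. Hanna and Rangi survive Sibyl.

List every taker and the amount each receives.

Hanna: 108,000; Zubin: 27,000; Freya: 27,000; Rangi: 108,000

The entire 270,000 passes to the siblings and their issue.
Counting each half-blood sibling's line as half a unit, there are 5/2 units in 270,000, so one unit is 108,000. Whole-blood lines (Hanna and Rangi) take 108,000 each; half-blood lines (Paloma) take 54,000 each.
Paloma's share (54,000) is divided into 2 shares of 27,000: Zubin and Freya each take 27,000.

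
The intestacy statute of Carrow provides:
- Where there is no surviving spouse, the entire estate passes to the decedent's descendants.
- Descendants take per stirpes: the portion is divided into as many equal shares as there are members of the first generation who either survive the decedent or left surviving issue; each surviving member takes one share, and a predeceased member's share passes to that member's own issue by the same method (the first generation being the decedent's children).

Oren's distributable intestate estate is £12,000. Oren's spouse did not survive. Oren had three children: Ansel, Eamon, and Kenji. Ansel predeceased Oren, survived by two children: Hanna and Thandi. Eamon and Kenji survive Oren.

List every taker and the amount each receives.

Hanna: £2,000; Thandi: £2,000; Eamon: £4,000; Kenji: £4,000

The entire £12,000 passes to the descendants.
That amount (£12,000) is divided into 3 shares of £4,000: Eamon and Kenji each take £4,000; Ansel's £4,000 share passes to Ansel's issue.
Ansel's share (£4,000) is divided into 2 shares of £2,000: Hanna and Thandi each take £2,000.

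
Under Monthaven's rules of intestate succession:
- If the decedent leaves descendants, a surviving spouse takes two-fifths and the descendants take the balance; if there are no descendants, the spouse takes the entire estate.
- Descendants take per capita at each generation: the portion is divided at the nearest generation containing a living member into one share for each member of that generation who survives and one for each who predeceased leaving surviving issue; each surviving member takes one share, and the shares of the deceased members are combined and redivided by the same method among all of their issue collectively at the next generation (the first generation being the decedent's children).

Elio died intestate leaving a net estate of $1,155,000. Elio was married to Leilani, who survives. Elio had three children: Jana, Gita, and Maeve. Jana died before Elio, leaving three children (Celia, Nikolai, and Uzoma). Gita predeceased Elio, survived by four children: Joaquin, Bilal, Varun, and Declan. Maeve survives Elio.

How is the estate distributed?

Leilani: $462,000; Celia: $66,000; Nikolai: $66,000; Uzoma: $66,000; Joaquin: $66,000; Bilal: $66,000; Varun: $66,000; Declan: $66,000; Maeve: $231,000

Leilani takes two-fifths of $1,155,000 = $462,000. The remaining $693,000 passes to the descendants.
The descendants' portion ($693,000) is divided at the children's generation into 3 shares of $231,000. Maeve takes $231,000. The 2 shares of the deceased (Jana and Gita) are combined into a pool of $462,000.
That pool ($462,000) is divided at the grandchildren's generation equally among Celia, Nikolai, Uzoma, Joaquin, Bilal, Varun, and Declan: $66,000 each.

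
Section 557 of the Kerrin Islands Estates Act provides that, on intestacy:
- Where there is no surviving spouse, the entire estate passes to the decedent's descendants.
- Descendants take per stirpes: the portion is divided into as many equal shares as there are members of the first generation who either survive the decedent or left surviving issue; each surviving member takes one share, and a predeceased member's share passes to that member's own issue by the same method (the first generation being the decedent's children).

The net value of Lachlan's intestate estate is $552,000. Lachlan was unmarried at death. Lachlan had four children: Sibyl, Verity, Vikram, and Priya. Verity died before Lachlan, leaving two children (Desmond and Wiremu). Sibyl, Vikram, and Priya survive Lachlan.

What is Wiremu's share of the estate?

The entire $552,000 passes to the descendants.
That amount ($552,000) is divided into 4 shares of $138,000: Sibyl, Vikram, and Priya each take $138,000; Verity's $138,000 share passes to Verity's issue.
Verity's share ($138,000) is divided into 2 shares of $69,000: Desmond and Wiremu each take $69,000.

Wiremu receives $69,000.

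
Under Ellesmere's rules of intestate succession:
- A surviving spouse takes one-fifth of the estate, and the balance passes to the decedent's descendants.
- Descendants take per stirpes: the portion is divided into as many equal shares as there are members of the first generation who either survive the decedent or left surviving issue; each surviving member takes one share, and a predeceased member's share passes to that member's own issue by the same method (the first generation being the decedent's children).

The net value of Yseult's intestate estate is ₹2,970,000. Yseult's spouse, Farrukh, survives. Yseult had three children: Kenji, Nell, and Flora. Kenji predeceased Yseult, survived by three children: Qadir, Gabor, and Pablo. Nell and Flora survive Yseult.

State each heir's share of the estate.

Farrukh: ₹594,000; Qadir: ₹264,000; Gabor: ₹264,000; Pablo: ₹264,000; Nell: ₹792,000; Flora: ₹792,000

Farrukh takes one-fifth of ₹2,970,000 = ₹594,000. The remaining ₹2,376,000 passes to the descendants.
The descendants' portion (₹2,376,000) is divided into 3 shares of ₹792,000: Nell and Flora each take ₹792,000; Kenji's ₹792,000 share passes to Kenji's issue.
Kenji's share (₹792,000) is divided into 3 shares of ₹264,000: Qadir, Gabor, and Pablo each take ₹264,000.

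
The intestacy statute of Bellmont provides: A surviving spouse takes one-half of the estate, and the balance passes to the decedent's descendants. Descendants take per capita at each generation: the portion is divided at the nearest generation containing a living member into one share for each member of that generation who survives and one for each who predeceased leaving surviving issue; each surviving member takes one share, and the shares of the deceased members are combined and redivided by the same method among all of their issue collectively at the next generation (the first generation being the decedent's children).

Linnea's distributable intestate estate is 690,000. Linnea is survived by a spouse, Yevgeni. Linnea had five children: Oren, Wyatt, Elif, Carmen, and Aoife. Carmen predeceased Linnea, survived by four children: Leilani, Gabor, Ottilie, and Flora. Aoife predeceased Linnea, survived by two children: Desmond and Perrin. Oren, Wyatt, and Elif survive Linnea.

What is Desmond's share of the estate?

Desmond receives 23,000.

Yevgeni takes one-half of 690,000 = 345,000. The remaining 345,000 passes to the descendants.
The descendants' portion (345,000) is divided at the children's generation into 5 shares of 69,000. Oren, Wyatt, and Elif each take 69,000. The 2 shares of the deceased (Carmen and Aoife) are combined into a pool of 138,000.
That pool (138,000) is divided at the grandchildren's generation equally among Leilani, Gabor, Ottilie, Flora, Desmond, and Perrin: 23,000 each.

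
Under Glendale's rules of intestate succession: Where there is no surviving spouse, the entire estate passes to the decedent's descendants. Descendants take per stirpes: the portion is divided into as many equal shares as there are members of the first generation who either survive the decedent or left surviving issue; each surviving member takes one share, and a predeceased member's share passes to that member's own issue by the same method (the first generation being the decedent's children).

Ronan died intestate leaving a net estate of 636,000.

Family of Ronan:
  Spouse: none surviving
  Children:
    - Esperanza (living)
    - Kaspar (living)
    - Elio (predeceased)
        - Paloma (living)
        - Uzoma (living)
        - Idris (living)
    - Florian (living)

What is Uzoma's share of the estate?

The entire 636,000 passes to the descendants.
That amount (636,000) is divided into 4 shares of 159,000: Esperanza, Kaspar, and Florian each take 159,000; Elio's 159,000 share passes to Elio's issue.
Elio's share (159,000) is divided into 3 shares of 53,000: Paloma, Uzoma, and Idris each take 53,000.

Uzoma receives 53,000.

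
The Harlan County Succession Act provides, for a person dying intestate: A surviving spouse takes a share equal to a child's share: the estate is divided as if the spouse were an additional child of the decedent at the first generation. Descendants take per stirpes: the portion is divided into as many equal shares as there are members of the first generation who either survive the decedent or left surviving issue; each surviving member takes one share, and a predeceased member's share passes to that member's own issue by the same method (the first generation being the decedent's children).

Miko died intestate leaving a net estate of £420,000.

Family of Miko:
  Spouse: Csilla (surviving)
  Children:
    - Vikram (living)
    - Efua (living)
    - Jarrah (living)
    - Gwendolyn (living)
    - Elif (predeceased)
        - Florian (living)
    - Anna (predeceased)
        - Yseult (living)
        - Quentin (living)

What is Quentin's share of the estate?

The spouse counts as an additional share at the children's level, so there are 7 primary shares of £60,000. Csilla takes one such share (£60,000).
The children's combined portion (£360,000) is divided into 6 shares of £60,000: Vikram, Efua, Jarrah, and Gwendolyn each take £60,000; Elif's £60,000 share passes to Elif's issue; Anna's £60,000 share passes to Anna's issue.
Elif's share (£60,000) passes entirely to Florian.
Anna's share (£60,000) is divided into 2 shares of £30,000: Yseult and Quentin each take £30,000.

Quentin receives £30,000.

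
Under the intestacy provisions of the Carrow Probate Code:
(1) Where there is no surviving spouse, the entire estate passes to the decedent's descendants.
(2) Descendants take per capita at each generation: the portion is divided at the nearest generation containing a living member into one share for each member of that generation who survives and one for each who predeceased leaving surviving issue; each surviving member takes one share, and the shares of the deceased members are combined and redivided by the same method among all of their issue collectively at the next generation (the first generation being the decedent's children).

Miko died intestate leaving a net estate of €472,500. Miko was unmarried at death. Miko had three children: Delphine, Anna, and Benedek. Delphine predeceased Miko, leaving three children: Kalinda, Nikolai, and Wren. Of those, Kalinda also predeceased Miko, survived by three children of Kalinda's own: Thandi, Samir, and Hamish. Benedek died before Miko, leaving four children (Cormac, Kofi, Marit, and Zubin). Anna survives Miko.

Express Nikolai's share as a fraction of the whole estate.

Nikolai receives 2/21 of the estate.

The entire €472,500 passes to the descendants.
That amount (€472,500) is divided at the children's generation into 3 shares of €157,500. Anna takes €157,500. The 2 shares of the deceased (Delphine and Benedek) are combined into a pool of €315,000.
That pool (€315,000) is divided at the grandchildren's generation into 7 shares of €45,000. Nikolai, Wren, Cormac, Kofi, Marit, and Zubin each take €45,000. The remaining share for the deceased Kalinda (€45,000) is carried to the next generation.
That pool (€45,000) is divided at the great-grandchildren's generation equally among Thandi, Samir, and Hamish: €15,000 each.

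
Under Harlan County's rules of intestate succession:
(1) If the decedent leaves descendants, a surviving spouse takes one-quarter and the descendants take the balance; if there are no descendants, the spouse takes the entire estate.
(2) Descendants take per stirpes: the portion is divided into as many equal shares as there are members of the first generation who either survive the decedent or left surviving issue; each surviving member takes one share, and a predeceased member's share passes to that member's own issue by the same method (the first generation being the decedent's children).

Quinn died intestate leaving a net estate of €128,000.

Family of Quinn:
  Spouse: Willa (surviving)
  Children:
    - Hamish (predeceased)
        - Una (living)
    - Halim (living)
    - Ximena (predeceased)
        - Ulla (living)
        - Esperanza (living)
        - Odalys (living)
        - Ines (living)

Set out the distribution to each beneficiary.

Willa takes one-quarter of €128,000 = €32,000. The remaining €96,000 passes to the descendants.
The descendants' portion (€96,000) is divided into 3 shares of €32,000: Halim takes €32,000; Hamish's €32,000 share passes to Hamish's issue; Ximena's €32,000 share passes to Ximena's issue.
Hamish's share (€32,000) passes entirely to Una.
Ximena's share (€32,000) is divided into 4 shares of €8,000: Ulla, Esperanza, Odalys, and Ines each take €8,000.

Willa: €32,000; Una: €32,000; Halim: €32,000; Ulla: €8,000; Esperanza: €8,000; Odalys: €8,000; Ines: €8,000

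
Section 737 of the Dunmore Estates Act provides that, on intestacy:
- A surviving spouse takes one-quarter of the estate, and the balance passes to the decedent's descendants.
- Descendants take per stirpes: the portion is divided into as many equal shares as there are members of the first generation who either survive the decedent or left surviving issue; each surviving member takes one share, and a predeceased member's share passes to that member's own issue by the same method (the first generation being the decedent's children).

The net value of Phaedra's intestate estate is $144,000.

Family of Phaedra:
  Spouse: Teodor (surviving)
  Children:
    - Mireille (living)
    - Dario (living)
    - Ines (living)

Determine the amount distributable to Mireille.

Teodor takes one-quarter of $144,000 = $36,000. The remaining $108,000 passes to the descendants.
The descendants' portion ($108,000) is divided into 3 shares of $36,000: Mireille, Dario, and Ines each take $36,000.

Mireille receives $36,000.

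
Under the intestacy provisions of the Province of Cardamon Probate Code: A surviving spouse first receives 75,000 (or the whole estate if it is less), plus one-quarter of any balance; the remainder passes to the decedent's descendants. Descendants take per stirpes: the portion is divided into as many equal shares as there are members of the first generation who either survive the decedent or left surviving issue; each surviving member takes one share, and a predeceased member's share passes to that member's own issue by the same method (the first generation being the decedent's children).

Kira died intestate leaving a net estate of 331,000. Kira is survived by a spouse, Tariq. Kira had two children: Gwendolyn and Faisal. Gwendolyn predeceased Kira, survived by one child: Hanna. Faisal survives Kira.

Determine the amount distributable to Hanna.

Hanna receives 96,000.

Tariq first takes 75,000, leaving a balance of 256,000. Tariq then takes one-quarter of the balance (64,000), for a total of 139,000. The remaining 192,000 passes to the descendants.
The descendants' portion (192,000) is divided into 2 shares of 96,000: Faisal takes 96,000; Gwendolyn's 96,000 share passes to Gwendolyn's issue.
Gwendolyn's share (96,000) passes entirely to Hanna.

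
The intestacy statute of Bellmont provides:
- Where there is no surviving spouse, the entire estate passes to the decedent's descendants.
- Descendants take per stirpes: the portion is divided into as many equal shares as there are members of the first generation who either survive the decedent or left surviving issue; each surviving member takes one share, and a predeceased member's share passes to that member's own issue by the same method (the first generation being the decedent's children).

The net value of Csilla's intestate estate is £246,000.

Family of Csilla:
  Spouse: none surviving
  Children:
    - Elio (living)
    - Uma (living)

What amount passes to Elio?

Elio receives £123,000.

The entire £246,000 passes to the descendants.
That amount (£246,000) is divided into 2 shares of £123,000: Elio and Uma each take £123,000.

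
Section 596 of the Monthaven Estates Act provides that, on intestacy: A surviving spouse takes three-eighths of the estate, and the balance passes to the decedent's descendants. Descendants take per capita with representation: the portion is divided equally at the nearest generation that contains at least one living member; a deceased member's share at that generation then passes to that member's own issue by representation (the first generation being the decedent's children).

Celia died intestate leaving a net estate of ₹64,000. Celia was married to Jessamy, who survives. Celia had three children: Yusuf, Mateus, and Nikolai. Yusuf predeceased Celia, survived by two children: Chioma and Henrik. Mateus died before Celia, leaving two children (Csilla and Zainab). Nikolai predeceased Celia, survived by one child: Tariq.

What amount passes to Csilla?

Jessamy takes three-eighths of ₹64,000 = ₹24,000. The remaining ₹40,000 passes to the descendants.
No child survives, so the initial division is made at the grandchildren's generation.
The descendants' portion (₹40,000) is divided into 5 shares of ₹8,000: Chioma, Henrik, Csilla, Zainab, and Tariq each take ₹8,000.

Csilla receives ₹8,000.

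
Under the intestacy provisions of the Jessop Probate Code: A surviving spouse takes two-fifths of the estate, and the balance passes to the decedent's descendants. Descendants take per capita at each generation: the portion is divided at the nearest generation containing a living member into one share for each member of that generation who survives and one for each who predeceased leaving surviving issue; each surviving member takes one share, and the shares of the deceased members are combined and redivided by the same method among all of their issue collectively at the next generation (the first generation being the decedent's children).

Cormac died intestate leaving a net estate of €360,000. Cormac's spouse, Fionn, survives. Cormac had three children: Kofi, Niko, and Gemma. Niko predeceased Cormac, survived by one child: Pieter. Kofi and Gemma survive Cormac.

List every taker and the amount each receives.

Fionn: €144,000; Kofi: €72,000; Pieter: €72,000; Gemma: €72,000

Fionn takes two-fifths of €360,000 = €144,000. The remaining €216,000 passes to the descendants.
The descendants' portion (€216,000) is divided at the children's generation into 3 shares of €72,000. Kofi and Gemma each take €72,000. The remaining share for the deceased Niko (€72,000) is carried to the next generation.
That pool (€72,000) passes entirely to Pieter, the sole taker at the grandchildren's generation.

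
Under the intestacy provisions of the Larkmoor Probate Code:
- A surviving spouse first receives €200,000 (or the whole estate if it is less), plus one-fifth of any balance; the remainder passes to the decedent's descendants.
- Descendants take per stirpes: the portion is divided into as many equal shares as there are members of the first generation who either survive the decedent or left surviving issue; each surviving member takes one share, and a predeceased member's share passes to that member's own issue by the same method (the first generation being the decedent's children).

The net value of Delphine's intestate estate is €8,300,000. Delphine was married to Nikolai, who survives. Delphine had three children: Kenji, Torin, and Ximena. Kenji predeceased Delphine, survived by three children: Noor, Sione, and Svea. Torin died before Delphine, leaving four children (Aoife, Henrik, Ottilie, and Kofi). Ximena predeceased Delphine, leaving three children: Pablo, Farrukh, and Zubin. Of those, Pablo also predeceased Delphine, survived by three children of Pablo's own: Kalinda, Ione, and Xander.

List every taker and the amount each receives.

Nikolai first takes €200,000, leaving a balance of €8,100,000. Nikolai then takes one-fifth of the balance (€1,620,000), for a total of €1,820,000. The remaining €6,480,000 passes to the descendants.
The descendants' portion (€6,480,000) is divided into 3 shares of €2,160,000: Kenji's €2,160,000 share passes to Kenji's issue; Torin's €2,160,000 share passes to Torin's issue; Ximena's €2,160,000 share passes to Ximena's issue.
Kenji's share (€2,160,000) is divided into 3 shares of €720,000: Noor, Sione, and Svea each take €720,000.
Torin's share (€2,160,000) is divided into 4 shares of €540,000: Aoife, Henrik, Ottilie, and Kofi each take €540,000.
Ximena's share (€2,160,000) is divided into 3 shares of €720,000: Farrukh and Zubin each take €720,000; Pablo's €720,000 share passes to Pablo's issue.
Pablo's share (€720,000) is divided into 3 shares of €240,000: Kalinda, Ione, and Xander each take €240,000.

Nikolai: €1,820,000; Noor: €720,000; Sione: €720,000; Svea: €720,000; Aoife: €540,000; Henrik: €540,000; Ottilie: €540,000; Kofi: €540,000; Kalinda: €240,000; Ione: €240,000; Xander: €240,000; Farrukh: €720,000; Zubin: €720,000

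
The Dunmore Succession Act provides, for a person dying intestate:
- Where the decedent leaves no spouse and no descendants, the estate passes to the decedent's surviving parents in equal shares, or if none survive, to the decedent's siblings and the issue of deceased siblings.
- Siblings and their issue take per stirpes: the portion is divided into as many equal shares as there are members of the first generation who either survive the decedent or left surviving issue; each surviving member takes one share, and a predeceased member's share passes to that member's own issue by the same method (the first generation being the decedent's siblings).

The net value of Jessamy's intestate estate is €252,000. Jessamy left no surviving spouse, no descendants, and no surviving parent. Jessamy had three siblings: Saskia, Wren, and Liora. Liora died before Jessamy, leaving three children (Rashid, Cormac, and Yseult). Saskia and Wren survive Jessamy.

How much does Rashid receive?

Rashid receives €28,000.

The entire €252,000 passes to the siblings and their issue.
That amount (€252,000) is divided into 3 shares of €84,000: Saskia and Wren each take €84,000; Liora's €84,000 share passes to Liora's issue.
Liora's share (€84,000) is divided into 3 shares of €28,000: Rashid, Cormac, and Yseult each take €28,000.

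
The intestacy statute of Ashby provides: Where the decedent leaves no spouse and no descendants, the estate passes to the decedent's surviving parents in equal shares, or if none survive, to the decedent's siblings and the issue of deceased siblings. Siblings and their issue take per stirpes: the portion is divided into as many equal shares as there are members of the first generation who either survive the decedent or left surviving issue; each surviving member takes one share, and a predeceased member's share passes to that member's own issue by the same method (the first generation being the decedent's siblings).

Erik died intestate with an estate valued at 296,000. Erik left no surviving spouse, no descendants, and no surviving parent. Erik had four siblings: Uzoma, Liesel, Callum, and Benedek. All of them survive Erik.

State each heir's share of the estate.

The entire 296,000 passes to the siblings and their issue.
That amount (296,000) is divided into 4 shares of 74,000: Uzoma, Liesel, Callum, and Benedek each take 74,000.

Uzoma: 74,000; Liesel: 74,000; Callum: 74,000; Benedek: 74,000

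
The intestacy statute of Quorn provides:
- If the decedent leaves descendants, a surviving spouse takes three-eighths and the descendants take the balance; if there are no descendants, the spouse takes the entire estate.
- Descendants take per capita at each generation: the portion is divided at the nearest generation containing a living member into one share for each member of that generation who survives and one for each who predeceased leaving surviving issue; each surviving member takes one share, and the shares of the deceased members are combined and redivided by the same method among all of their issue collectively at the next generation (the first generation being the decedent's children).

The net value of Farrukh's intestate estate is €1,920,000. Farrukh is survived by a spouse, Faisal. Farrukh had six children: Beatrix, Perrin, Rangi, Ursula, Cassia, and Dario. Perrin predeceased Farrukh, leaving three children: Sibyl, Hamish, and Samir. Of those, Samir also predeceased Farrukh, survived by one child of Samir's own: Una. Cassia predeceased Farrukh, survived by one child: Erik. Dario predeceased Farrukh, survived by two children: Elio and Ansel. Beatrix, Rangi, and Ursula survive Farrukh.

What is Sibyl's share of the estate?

Faisal takes three-eighths of €1,920,000 = €720,000. The remaining €1,200,000 passes to the descendants.
The descendants' portion (€1,200,000) is divided at the children's generation into 6 shares of €200,000. Beatrix, Rangi, and Ursula each take €200,000. The 3 shares of the deceased (Perrin, Cassia, and Dario) are combined into a pool of €600,000.
That pool (€600,000) is divided at the grandchildren's generation into 6 shares of €100,000. Sibyl, Hamish, Erik, Elio, and Ansel each take €100,000. The remaining share for the deceased Samir (€100,000) is carried to the next generation.
That pool (€100,000) passes entirely to Una, the sole taker at the great-grandchildren's generation.

Sibyl receives €100,000.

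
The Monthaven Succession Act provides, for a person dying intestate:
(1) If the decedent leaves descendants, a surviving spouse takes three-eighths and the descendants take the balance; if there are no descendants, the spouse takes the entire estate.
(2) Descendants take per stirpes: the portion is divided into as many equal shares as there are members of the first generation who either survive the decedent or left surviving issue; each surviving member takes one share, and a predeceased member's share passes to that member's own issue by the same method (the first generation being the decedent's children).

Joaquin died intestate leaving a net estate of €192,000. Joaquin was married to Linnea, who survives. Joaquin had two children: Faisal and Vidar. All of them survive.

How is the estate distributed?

Linnea: €72,000; Faisal: €60,000; Vidar: €60,000

Linnea takes three-eighths of €192,000 = €72,000. The remaining €120,000 passes to the descendants.
The descendants' portion (€120,000) is divided into 2 shares of €60,000: Faisal and Vidar each take €60,000.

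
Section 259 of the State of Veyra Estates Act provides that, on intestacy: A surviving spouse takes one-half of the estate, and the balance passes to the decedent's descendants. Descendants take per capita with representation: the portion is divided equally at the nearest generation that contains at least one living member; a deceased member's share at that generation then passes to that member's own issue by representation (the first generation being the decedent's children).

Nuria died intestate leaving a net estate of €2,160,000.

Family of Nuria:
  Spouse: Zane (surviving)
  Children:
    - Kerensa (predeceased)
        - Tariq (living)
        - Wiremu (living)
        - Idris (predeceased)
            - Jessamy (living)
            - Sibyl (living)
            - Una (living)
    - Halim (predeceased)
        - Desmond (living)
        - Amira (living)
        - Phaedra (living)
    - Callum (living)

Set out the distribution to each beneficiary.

Zane takes one-half of €2,160,000 = €1,080,000. The remaining €1,080,000 passes to the descendants.
The descendants' portion (€1,080,000) is divided into 3 shares of €360,000: Callum takes €360,000; Kerensa's €360,000 share passes to Kerensa's issue; Halim's €360,000 share passes to Halim's issue.
Kerensa's share (€360,000) is divided into 3 shares of €120,000: Tariq and Wiremu each take €120,000; Idris's €120,000 share passes to Idris's issue.
Idris's share (€120,000) is divided into 3 shares of €40,000: Jessamy, Sibyl, and Una each take €40,000.
Halim's share (€360,000) is divided into 3 shares of €120,000: Desmond, Amira, and Phaedra each take €120,000.

Zane: €1,080,000; Tariq: €120,000; Wiremu: €120,000; Jessamy: €40,000; Sibyl: €40,000; Una: €40,000; Desmond: €120,000; Amira: €120,000; Phaedra: €120,000; Callum: €360,000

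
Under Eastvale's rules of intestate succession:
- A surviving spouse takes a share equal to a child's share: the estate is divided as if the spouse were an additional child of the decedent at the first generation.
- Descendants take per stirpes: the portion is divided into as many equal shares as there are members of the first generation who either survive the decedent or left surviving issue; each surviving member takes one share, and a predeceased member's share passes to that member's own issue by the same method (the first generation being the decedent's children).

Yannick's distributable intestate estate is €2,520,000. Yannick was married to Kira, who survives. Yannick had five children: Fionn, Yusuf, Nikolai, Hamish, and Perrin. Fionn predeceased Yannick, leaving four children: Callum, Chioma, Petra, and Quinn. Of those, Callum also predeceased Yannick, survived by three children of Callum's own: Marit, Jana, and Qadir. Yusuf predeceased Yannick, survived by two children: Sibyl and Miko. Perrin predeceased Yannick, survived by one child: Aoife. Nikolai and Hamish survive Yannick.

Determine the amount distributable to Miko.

The spouse counts as an additional share at the children's level, so there are 6 primary shares of €420,000. Kira takes one such share (€420,000).
The children's combined portion (€2,100,000) is divided into 5 shares of €420,000: Nikolai and Hamish each take €420,000; Fionn's €420,000 share passes to Fionn's issue; Yusuf's €420,000 share passes to Yusuf's issue; Perrin's €420,000 share passes to Perrin's issue.
Fionn's share (€420,000) is divided into 4 shares of €105,000: Chioma, Petra, and Quinn each take €105,000; Callum's €105,000 share passes to Callum's issue.
Callum's share (€105,000) is divided into 3 shares of €35,000: Marit, Jana, and Qadir each take €35,000.
Yusuf's share (€420,000) is divided into 2 shares of €210,000: Sibyl and Miko each take €210,000.
Perrin's share (€420,000) passes entirely to Aoife.

Miko receives €210,000.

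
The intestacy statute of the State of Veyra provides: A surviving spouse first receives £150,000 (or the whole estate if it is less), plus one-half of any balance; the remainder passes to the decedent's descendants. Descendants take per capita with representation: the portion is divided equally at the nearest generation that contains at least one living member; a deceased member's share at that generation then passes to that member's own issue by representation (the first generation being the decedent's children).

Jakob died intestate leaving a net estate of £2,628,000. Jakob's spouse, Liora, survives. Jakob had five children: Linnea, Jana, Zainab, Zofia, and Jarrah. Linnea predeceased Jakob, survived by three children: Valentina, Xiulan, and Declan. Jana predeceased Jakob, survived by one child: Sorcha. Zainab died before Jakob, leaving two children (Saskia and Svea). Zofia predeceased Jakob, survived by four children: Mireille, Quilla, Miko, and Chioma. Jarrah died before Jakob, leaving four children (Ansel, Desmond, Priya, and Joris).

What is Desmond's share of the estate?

Liora first takes £150,000, leaving a balance of £2,478,000. Liora then takes one-half of the balance (£1,239,000), for a total of £1,389,000. The remaining £1,239,000 passes to the descendants.
No child survives, so the initial division is made at the grandchildren's generation.
The descendants' portion (£1,239,000) is divided into 14 shares of £88,500: Valentina, Xiulan, Declan, Sorcha, Saskia, Svea, Mireille, Quilla, Miko, Chioma, Ansel, Desmond, Priya, and Joris each take £88,500.

Desmond receives £88,500.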